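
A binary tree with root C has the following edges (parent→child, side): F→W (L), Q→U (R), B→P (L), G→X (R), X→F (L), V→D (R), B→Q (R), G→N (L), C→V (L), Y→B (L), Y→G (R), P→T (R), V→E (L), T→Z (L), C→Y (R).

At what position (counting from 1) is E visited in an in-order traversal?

In-order visits the left subtree, then the node, then the right subtree.
At C: go left to V.
  At V: go left to E.
    E is a leaf — visit E.
  Visit V.
  At V: go right to D.
    D is a leaf — visit D.
Visit C.
At C: go right to Y.
  At Y: go left to B.
    At B: go left to P.
      At P: no left child.
      Visit P.
      At P: go right to T.
        At T: go left to Z.
          Z is a leaf — visit Z.
        Visit T.
        At T: no right child.
    Visit B.
    At B: go right to Q.
      At Q: no left child.
      Visit Q.
      At Q: go right to U.
        U is a leaf — visit U.
  Visit Y.
  At Y: go right to G.
    At G: go left to N.
      N is a leaf — visit N.
    Visit G.
    At G: go right to X.
      At X: go left to F.
        At F: go left to W.
          W is a leaf — visit W.
        Visit F.
        At F: no right child.
      Visit X.
      At X: no right child.
Full in-order sequence: E, V, D, C, P, Z, T, B, Q, U, Y, N, G, W, F, X.

1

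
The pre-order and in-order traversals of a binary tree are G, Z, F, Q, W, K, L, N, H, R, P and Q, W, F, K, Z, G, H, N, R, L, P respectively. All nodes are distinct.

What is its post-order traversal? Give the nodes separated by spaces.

The first element of pre-order is the root; it splits in-order into left and right subtrees.
Root G: left subtree has 5 nodes {Q, W, F, K, Z}, right has 5 {H, N, R, L, P}.
  Root Z: left subtree has 4 nodes {Q, W, F, K}, right has 0 { }.
    Root F: left subtree has 2 nodes {Q, W}, right has 1 {K}.
      Root Q: left subtree has 0 nodes { }, right has 1 {W}.
  Root L: left subtree has 3 nodes {H, N, R}, right has 1 {P}.
    Root N: left subtree has 1 node {H}, right has 1 {R}.

W Q K F Z H R N P L G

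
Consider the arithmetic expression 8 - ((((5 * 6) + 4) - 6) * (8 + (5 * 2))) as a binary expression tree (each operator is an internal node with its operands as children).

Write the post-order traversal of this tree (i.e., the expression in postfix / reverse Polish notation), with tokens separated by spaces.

8 5 6 * 4 + 6 - 8 5 2 * + * -

Post-order on an expression tree gives postfix notation: for each operator, emit left operand, right operand, then the operator.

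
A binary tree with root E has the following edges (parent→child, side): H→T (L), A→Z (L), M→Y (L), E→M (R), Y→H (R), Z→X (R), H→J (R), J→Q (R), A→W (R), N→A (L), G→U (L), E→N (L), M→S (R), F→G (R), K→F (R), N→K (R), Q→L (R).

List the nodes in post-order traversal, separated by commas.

Post-order visits the left subtree, then the right subtree, then the node.
At E: go left to N.
  At N: go left to A.
    At A: go left to Z.
      At Z: no left child.
      At Z: go right to X.
        X is a leaf — visit X.
      Visit Z.
    At A: go right to W.
      W is a leaf — visit W.
    Visit A.
  At N: go right to K.
    At K: no left child.
    At K: go right to F.
      At F: no left child.
      At F: go right to G.
        At G: go left to U.
          U is a leaf — visit U.
        At G: no right child.
        Visit G.
      Visit F.
    Visit K.
  Visit N.
At E: go right to M.
  At M: go left to Y.
    At Y: no left child.
    At Y: go right to H.
      At H: go left to T.
        T is a leaf — visit T.
      At H: go right to J.
        At J: no left child.
        At J: go right to Q.
          At Q: no left child.
          At Q: go right to L.
            L is a leaf — visit L.
          Visit Q.
        Visit J.
      Visit H.
    Visit Y.
  At M: go right to S.
    S is a leaf — visit S.
  Visit M.
Visit E.

X, Z, W, A, U, G, F, K, N, T, L, Q, J, H, Y, S, M, E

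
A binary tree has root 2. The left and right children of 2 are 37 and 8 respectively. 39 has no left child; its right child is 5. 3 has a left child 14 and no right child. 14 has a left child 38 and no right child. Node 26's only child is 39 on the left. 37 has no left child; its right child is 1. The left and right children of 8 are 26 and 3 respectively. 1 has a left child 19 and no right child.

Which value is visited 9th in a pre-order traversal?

3

Pre-order visits the node, then its left subtree, then its right subtree.
Visit 2.
At 2: go left to 37.
  Visit 37.
  At 37: no left child.
  At 37: go right to 1.
    Visit 1.
    At 1: go left to 19.
      19 is a leaf — visit 19.
    At 1: no right child.
At 2: go right to 8.
  Visit 8.
  At 8: go left to 26.
    Visit 26.
    At 26: go left to 39.
      Visit 39.
      At 39: no left child.
      At 39: go right to 5.
        5 is a leaf — visit 5.
    At 26: no right child.
  At 8: go right to 3.
    Visit 3.
    At 3: go left to 14.
      Visit 14.
      At 14: go left to 38.
        38 is a leaf — visit 38.
      At 14: no right child.
    At 3: no right child.
Full pre-order sequence: 2, 37, 1, 19, 8, 26, 39, 5, 3, 14, 38.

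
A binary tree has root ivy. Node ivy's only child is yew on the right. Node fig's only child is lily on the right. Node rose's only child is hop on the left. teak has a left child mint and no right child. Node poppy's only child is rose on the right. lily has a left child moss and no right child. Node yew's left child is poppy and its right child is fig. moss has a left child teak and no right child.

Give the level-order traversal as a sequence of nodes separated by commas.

ivy, yew, poppy, fig, rose, lily, hop, moss, teak, mint

Level-order visits nodes level by level from the root, left to right within each level.
Level 0: ivy
Level 1: yew
Level 2: poppy, fig
Level 3: rose, lily
Level 4: hop, moss
Level 5: teak
Level 6: mint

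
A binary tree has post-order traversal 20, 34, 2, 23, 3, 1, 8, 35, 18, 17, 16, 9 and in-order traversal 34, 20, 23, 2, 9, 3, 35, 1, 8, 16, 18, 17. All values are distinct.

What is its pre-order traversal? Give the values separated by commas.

The last element of post-order is the root; it splits in-order into left and right subtrees.
Root 9: left subtree has 4 nodes {34, 20, 23, 2}, right has 7 {3, 35, 1, 8, 16, 18, 17}.
  Root 23: left subtree has 2 nodes {34, 20}, right has 1 {2}.
    Root 34: left subtree has 0 nodes { }, right has 1 {20}.
  Root 16: left subtree has 4 nodes {3, 35, 1, 8}, right has 2 {18, 17}.
    Root 35: left subtree has 1 node {3}, right has 2 {1, 8}.
      Root 8: left subtree has 1 node {1}, right has 0 { }.
    Root 17: left subtree has 1 node {18}, right has 0 { }.

9, 23, 34, 20, 2, 16, 35, 3, 8, 1, 17, 18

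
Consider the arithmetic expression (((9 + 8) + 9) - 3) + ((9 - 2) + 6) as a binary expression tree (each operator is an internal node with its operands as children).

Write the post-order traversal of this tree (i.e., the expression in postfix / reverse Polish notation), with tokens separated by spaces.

Post-order on an expression tree gives postfix notation: for each operator, emit left operand, right operand, then the operator.

9 8 + 9 + 3 - 9 2 - 6 + +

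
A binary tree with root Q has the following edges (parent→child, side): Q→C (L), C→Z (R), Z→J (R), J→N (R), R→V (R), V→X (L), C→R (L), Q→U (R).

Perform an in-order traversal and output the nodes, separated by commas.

In-order visits the left subtree, then the node, then the right subtree.
At Q: go left to C.
  At C: go left to R.
    At R: no left child.
    Visit R.
    At R: go right to V.
      At V: go left to X.
        X is a leaf — visit X.
      Visit V.
      At V: no right child.
  Visit C.
  At C: go right to Z.
    At Z: no left child.
    Visit Z.
    At Z: go right to J.
      At J: no left child.
      Visit J.
      At J: go right to N.
        N is a leaf — visit N.
Visit Q.
At Q: go right to U.
  U is a leaf — visit U.

R, X, V, C, Z, J, N, Q, U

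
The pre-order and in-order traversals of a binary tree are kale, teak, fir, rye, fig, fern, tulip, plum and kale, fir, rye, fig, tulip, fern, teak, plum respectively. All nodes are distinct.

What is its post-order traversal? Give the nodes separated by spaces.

tulip fern fig rye fir plum teak kale

The first element of pre-order is the root; it splits in-order into left and right subtrees.
Root kale: left subtree has 0 nodes { }, right has 7 {fir, rye, fig, tulip, fern, teak, plum}.
  Root teak: left subtree has 5 nodes {fir, rye, fig, tulip, fern}, right has 1 {plum}.
    Root fir: left subtree has 0 nodes { }, right has 4 {rye, fig, tulip, fern}.
      Root rye: left subtree has 0 nodes { }, right has 3 {fig, tulip, fern}.
        Root fig: left subtree has 0 nodes { }, right has 2 {tulip, fern}.
          Root fern: left subtree has 1 node {tulip}, right has 0 { }.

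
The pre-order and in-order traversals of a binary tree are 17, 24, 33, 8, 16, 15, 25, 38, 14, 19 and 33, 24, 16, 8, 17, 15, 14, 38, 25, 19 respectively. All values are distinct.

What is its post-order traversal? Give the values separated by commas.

The first element of pre-order is the root; it splits in-order into left and right subtrees.
Root 17: left subtree has 4 nodes {33, 24, 16, 8}, right has 5 {15, 14, 38, 25, 19}.
  Root 24: left subtree has 1 node {33}, right has 2 {16, 8}.
    Root 8: left subtree has 1 node {16}, right has 0 { }.
  Root 15: left subtree has 0 nodes { }, right has 4 {14, 38, 25, 19}.
    Root 25: left subtree has 2 nodes {14, 38}, right has 1 {19}.
      Root 38: left subtree has 1 node {14}, right has 0 { }.

33, 16, 8, 24, 14, 38, 19, 25, 15, 17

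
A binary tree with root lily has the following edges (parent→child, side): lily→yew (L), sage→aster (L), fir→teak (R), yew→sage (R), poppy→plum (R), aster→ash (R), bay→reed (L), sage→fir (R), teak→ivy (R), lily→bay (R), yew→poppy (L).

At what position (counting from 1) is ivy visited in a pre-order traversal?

10

Pre-order visits the node, then its left subtree, then its right subtree.
Visit lily.
At lily: go left to yew.
  Visit yew.
  At yew: go left to poppy.
    Visit poppy.
    At poppy: no left child.
    At poppy: go right to plum.
      plum is a leaf — visit plum.
  At yew: go right to sage.
    Visit sage.
    At sage: go left to aster.
      Visit aster.
      At aster: no left child.
      At aster: go right to ash.
        ash is a leaf — visit ash.
    At sage: go right to fir.
      Visit fir.
      At fir: no left child.
      At fir: go right to teak.
        Visit teak.
        At teak: no left child.
        At teak: go right to ivy.
          ivy is a leaf — visit ivy.
At lily: go right to bay.
  Visit bay.
  At bay: go left to reed.
    reed is a leaf — visit reed.
  At bay: no right child.
Full pre-order sequence: lily, yew, poppy, plum, sage, aster, ash, fir, teak, ivy, bay, reed.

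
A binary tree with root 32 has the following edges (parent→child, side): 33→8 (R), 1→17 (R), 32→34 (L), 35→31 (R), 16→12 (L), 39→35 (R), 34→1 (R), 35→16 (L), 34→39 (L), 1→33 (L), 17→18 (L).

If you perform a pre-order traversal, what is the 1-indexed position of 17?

Pre-order visits the node, then its left subtree, then its right subtree.
Visit 32.
At 32: go left to 34.
  Visit 34.
  At 34: go left to 39.
    Visit 39.
    At 39: no left child.
    At 39: go right to 35.
      Visit 35.
      At 35: go left to 16.
        Visit 16.
        At 16: go left to 12.
          12 is a leaf — visit 12.
        At 16: no right child.
      At 35: go right to 31.
        31 is a leaf — visit 31.
  At 34: go right to 1.
    Visit 1.
    At 1: go left to 33.
      Visit 33.
      At 33: no left child.
      At 33: go right to 8.
        8 is a leaf — visit 8.
    At 1: go right to 17.
      Visit 17.
      At 17: go left to 18.
        18 is a leaf — visit 18.
      At 17: no right child.
At 32: no right child.
Full pre-order sequence: 32, 34, 39, 35, 16, 12, 31, 1, 33, 8, 17, 18.

11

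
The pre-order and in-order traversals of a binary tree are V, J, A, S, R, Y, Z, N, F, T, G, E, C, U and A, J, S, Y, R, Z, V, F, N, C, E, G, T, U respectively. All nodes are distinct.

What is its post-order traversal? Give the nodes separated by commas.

The first element of pre-order is the root; it splits in-order into left and right subtrees.
Root V: left subtree has 6 nodes {A, J, S, Y, R, Z}, right has 7 {F, N, C, E, G, T, U}.
  Root J: left subtree has 1 node {A}, right has 4 {S, Y, R, Z}.
    Root S: left subtree has 0 nodes { }, right has 3 {Y, R, Z}.
      Root R: left subtree has 1 node {Y}, right has 1 {Z}.
  Root N: left subtree has 1 node {F}, right has 5 {C, E, G, T, U}.
    Root T: left subtree has 3 nodes {C, E, G}, right has 1 {U}.
      Root G: left subtree has 2 nodes {C, E}, right has 0 { }.
        Root E: left subtree has 1 node {C}, right has 0 { }.

A, Y, Z, R, S, J, F, C, E, G, U, T, N, V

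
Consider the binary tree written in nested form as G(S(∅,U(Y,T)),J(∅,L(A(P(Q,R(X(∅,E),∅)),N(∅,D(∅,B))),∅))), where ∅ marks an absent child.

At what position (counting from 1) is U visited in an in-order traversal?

3

In-order visits the left subtree, then the node, then the right subtree.
At G: go left to S.
  At S: no left child.
  Visit S.
  At S: go right to U.
    At U: go left to Y.
      Y is a leaf — visit Y.
    Visit U.
    At U: go right to T.
      T is a leaf — visit T.
Visit G.
At G: go right to J.
  At J: no left child.
  Visit J.
  At J: go right to L.
    At L: go left to A.
      At A: go left to P.
        At P: go left to Q.
          Q is a leaf — visit Q.
        Visit P.
        At P: go right to R.
          At R: go left to X.
            At X: no left child.
            Visit X.
            At X: go right to E.
              E is a leaf — visit E.
          Visit R.
          At R: no right child.
      Visit A.
      At A: go right to N.
        At N: no left child.
        Visit N.
        At N: go right to D.
          At D: no left child.
          Visit D.
          At D: go right to B.
            B is a leaf — visit B.
    Visit L.
    At L: no right child.
Full in-order sequence: S, Y, U, T, G, J, Q, P, X, E, R, A, N, D, B, L.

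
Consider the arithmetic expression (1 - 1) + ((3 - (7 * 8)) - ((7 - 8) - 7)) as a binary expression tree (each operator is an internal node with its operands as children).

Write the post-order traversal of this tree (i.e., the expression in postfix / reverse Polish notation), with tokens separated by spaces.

Post-order on an expression tree gives postfix notation: for each operator, emit left operand, right operand, then the operator.

1 1 - 3 7 8 * - 7 8 - 7 - - +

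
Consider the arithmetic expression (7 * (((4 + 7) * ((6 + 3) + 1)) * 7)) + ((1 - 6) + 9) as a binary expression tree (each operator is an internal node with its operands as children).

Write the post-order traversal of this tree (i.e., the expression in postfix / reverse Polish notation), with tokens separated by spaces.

Post-order on an expression tree gives postfix notation: for each operator, emit left operand, right operand, then the operator.

7 4 7 + 6 3 + 1 + * 7 * * 1 6 - 9 + +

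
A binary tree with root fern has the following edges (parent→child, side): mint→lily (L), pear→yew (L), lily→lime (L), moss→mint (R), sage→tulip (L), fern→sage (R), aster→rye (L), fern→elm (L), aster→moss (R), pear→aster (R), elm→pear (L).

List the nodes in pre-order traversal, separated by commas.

fern, elm, pear, yew, aster, rye, moss, mint, lily, lime, sage, tulip

Pre-order visits the node, then its left subtree, then its right subtree.
Visit fern.
At fern: go left to elm.
  Visit elm.
  At elm: go left to pear.
    Visit pear.
    At pear: go left to yew.
      yew is a leaf — visit yew.
    At pear: go right to aster.
      Visit aster.
      At aster: go left to rye.
        rye is a leaf — visit rye.
      At aster: go right to moss.
        Visit moss.
        At moss: no left child.
        At moss: go right to mint.
          Visit mint.
          At mint: go left to lily.
            Visit lily.
            At lily: go left to lime.
              lime is a leaf — visit lime.
            At lily: no right child.
          At mint: no right child.
  At elm: no right child.
At fern: go right to sage.
  Visit sage.
  At sage: go left to tulip.
    tulip is a leaf — visit tulip.
  At sage: no right child.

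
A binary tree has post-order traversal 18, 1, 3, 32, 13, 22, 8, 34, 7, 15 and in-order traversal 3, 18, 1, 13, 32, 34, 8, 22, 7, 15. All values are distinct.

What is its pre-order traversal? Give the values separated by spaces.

The last element of post-order is the root; it splits in-order into left and right subtrees.
Root 15: left subtree has 9 nodes {3, 18, 1, 13, 32, 34, 8, 22, 7}, right has 0 { }.
  Root 7: left subtree has 8 nodes {3, 18, 1, 13, 32, 34, 8, 22}, right has 0 { }.
    Root 34: left subtree has 5 nodes {3, 18, 1, 13, 32}, right has 2 {8, 22}.
      Root 13: left subtree has 3 nodes {3, 18, 1}, right has 1 {32}.
        Root 3: left subtree has 0 nodes { }, right has 2 {18, 1}.
          Root 1: left subtree has 1 node {18}, right has 0 { }.
      Root 8: left subtree has 0 nodes { }, right has 1 {22}.

15 7 34 13 3 1 18 32 8 22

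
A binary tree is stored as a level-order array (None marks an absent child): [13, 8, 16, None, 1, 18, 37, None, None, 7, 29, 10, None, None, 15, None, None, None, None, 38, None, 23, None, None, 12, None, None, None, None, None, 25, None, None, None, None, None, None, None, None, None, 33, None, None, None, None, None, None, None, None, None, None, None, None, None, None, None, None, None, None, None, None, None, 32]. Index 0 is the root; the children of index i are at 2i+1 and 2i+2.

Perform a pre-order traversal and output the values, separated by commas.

13, 8, 1, 7, 38, 33, 29, 23, 16, 18, 10, 12, 37, 15, 25, 32

Pre-order visits the node, then its left subtree, then its right subtree.
Visit 13.
At 13: go left to 8.
  Visit 8.
  At 8: no left child.
  At 8: go right to 1.
    Visit 1.
    At 1: go left to 7.
      Visit 7.
      At 7: go left to 38.
        Visit 38.
        At 38: no left child.
        At 38: go right to 33.
          33 is a leaf — visit 33.
      At 7: no right child.
    At 1: go right to 29.
      Visit 29.
      At 29: go left to 23.
        23 is a leaf — visit 23.
      At 29: no right child.
At 13: go right to 16.
  Visit 16.
  At 16: go left to 18.
    Visit 18.
    At 18: go left to 10.
      Visit 10.
      At 10: no left child.
      At 10: go right to 12.
        12 is a leaf — visit 12.
    At 18: no right child.
  At 16: go right to 37.
    Visit 37.
    At 37: no left child.
    At 37: go right to 15.
      Visit 15.
      At 15: no left child.
      At 15: go right to 25.
        Visit 25.
        At 25: no left child.
        At 25: go right to 32.
          32 is a leaf — visit 32.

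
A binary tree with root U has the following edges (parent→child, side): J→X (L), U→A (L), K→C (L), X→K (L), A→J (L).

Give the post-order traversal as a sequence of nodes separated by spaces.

Post-order visits the left subtree, then the right subtree, then the node.
At U: go left to A.
  At A: go left to J.
    At J: go left to X.
      At X: go left to K.
        At K: go left to C.
          C is a leaf — visit C.
        At K: no right child.
        Visit K.
      At X: no right child.
      Visit X.
    At J: no right child.
    Visit J.
  At A: no right child.
  Visit A.
At U: no right child.
Visit U.

C K X J A U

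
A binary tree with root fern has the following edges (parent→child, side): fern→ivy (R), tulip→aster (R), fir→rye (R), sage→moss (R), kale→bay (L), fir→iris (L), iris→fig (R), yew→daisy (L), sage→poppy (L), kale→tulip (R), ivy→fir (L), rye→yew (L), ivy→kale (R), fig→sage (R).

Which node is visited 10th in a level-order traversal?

yew

Level-order visits nodes level by level from the root, left to right within each level.
Level 0: fern
Level 1: ivy
Level 2: fir, kale
Level 3: iris, rye, bay, tulip
Level 4: fig, yew, aster
Level 5: sage, daisy
Level 6: poppy, moss
Full level-order sequence: fern, ivy, fir, kale, iris, rye, bay, tulip, fig, yew, aster, sage, daisy, poppy, moss.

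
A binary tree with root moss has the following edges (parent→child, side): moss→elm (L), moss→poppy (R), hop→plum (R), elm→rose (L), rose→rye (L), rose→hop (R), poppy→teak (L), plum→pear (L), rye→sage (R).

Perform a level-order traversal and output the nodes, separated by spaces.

moss elm poppy rose teak rye hop sage plum pear

Level-order visits nodes level by level from the root, left to right within each level.
Level 0: moss
Level 1: elm, poppy
Level 2: rose, teak
Level 3: rye, hop
Level 4: sage, plum
Level 5: pear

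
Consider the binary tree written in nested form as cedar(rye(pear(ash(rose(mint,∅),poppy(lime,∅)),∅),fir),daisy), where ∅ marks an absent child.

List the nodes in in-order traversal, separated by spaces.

In-order visits the left subtree, then the node, then the right subtree.
At cedar: go left to rye.
  At rye: go left to pear.
    At pear: go left to ash.
      At ash: go left to rose.
        At rose: go left to mint.
          mint is a leaf — visit mint.
        Visit rose.
        At rose: no right child.
      Visit ash.
      At ash: go right to poppy.
        At poppy: go left to lime.
          lime is a leaf — visit lime.
        Visit poppy.
        At poppy: no right child.
    Visit pear.
    At pear: no right child.
  Visit rye.
  At rye: go right to fir.
    fir is a leaf — visit fir.
Visit cedar.
At cedar: go right to daisy.
  daisy is a leaf — visit daisy.

mint rose ash lime poppy pear rye fir cedar daisy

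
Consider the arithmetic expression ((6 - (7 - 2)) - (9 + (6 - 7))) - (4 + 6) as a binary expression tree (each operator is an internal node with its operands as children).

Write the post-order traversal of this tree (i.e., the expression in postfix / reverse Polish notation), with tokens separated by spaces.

6 7 2 - - 9 6 7 - + - 4 6 + -

Post-order on an expression tree gives postfix notation: for each operator, emit left operand, right operand, then the operator.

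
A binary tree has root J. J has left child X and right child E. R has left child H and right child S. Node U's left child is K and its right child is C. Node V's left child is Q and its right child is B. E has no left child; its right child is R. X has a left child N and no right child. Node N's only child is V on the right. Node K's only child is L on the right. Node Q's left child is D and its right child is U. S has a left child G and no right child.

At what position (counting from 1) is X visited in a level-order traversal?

2

Level-order visits nodes level by level from the root, left to right within each level.
Level 0: J
Level 1: X, E
Level 2: N, R
Level 3: V, H, S
Level 4: Q, B, G
Level 5: D, U
Level 6: K, C
Level 7: L
Full level-order sequence: J, X, E, N, R, V, H, S, Q, B, G, D, U, K, C, L.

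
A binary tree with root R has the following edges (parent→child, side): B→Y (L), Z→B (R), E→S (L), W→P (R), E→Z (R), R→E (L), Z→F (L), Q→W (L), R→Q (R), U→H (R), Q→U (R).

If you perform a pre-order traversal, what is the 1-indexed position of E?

2

Pre-order visits the node, then its left subtree, then its right subtree.
Visit R.
At R: go left to E.
  Visit E.
  At E: go left to S.
    S is a leaf — visit S.
  At E: go right to Z.
    Visit Z.
    At Z: go left to F.
      F is a leaf — visit F.
    At Z: go right to B.
      Visit B.
      At B: go left to Y.
        Y is a leaf — visit Y.
      At B: no right child.
At R: go right to Q.
  Visit Q.
  At Q: go left to W.
    Visit W.
    At W: no left child.
    At W: go right to P.
      P is a leaf — visit P.
  At Q: go right to U.
    Visit U.
    At U: no left child.
    At U: go right to H.
      H is a leaf — visit H.
Full pre-order sequence: R, E, S, Z, F, B, Y, Q, W, P, U, H.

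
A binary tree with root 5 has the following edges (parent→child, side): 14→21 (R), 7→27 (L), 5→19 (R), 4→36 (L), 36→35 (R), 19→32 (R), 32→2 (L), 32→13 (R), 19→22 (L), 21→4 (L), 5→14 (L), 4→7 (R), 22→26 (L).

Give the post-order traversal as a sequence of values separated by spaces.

35 36 27 7 4 21 14 26 22 2 13 32 19 5

Post-order visits the left subtree, then the right subtree, then the node.
At 5: go left to 14.
  At 14: no left child.
  At 14: go right to 21.
    At 21: go left to 4.
      At 4: go left to 36.
        At 36: no left child.
        At 36: go right to 35.
          35 is a leaf — visit 35.
        Visit 36.
      At 4: go right to 7.
        At 7: go left to 27.
          27 is a leaf — visit 27.
        At 7: no right child.
        Visit 7.
      Visit 4.
    At 21: no right child.
    Visit 21.
  Visit 14.
At 5: go right to 19.
  At 19: go left to 22.
    At 22: go left to 26.
      26 is a leaf — visit 26.
    At 22: no right child.
    Visit 22.
  At 19: go right to 32.
    At 32: go left to 2.
      2 is a leaf — visit 2.
    At 32: go right to 13.
      13 is a leaf — visit 13.
    Visit 32.
  Visit 19.
Visit 5.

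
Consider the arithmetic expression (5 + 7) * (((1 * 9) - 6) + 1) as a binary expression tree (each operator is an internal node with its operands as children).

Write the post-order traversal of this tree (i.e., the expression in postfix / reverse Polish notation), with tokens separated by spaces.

Post-order on an expression tree gives postfix notation: for each operator, emit left operand, right operand, then the operator.

5 7 + 1 9 * 6 - 1 + *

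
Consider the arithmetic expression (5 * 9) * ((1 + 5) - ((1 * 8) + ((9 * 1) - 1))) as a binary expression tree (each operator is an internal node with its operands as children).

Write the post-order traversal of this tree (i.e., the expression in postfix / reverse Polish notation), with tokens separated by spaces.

Post-order on an expression tree gives postfix notation: for each operator, emit left operand, right operand, then the operator.

5 9 * 1 5 + 1 8 * 9 1 * 1 - + - *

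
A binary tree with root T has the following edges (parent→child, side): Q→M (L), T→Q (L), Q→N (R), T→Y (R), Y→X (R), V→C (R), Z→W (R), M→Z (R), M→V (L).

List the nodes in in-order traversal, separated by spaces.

V C M Z W Q N T Y X

In-order visits the left subtree, then the node, then the right subtree.
At T: go left to Q.
  At Q: go left to M.
    At M: go left to V.
      At V: no left child.
      Visit V.
      At V: go right to C.
        C is a leaf — visit C.
    Visit M.
    At M: go right to Z.
      At Z: no left child.
      Visit Z.
      At Z: go right to W.
        W is a leaf — visit W.
  Visit Q.
  At Q: go right to N.
    N is a leaf — visit N.
Visit T.
At T: go right to Y.
  At Y: no left child.
  Visit Y.
  At Y: go right to X.
    X is a leaf — visit X.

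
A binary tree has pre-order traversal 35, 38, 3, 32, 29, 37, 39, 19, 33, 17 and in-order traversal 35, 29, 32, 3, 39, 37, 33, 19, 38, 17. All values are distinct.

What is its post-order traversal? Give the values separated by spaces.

29 32 39 33 19 37 3 17 38 35

The first element of pre-order is the root; it splits in-order into left and right subtrees.
Root 35: left subtree has 0 nodes { }, right has 9 {29, 32, 3, 39, 37, 33, 19, 38, 17}.
  Root 38: left subtree has 7 nodes {29, 32, 3, 39, 37, 33, 19}, right has 1 {17}.
    Root 3: left subtree has 2 nodes {29, 32}, right has 4 {39, 37, 33, 19}.
      Root 32: left subtree has 1 node {29}, right has 0 { }.
      Root 37: left subtree has 1 node {39}, right has 2 {33, 19}.
        Root 19: left subtree has 1 node {33}, right has 0 { }.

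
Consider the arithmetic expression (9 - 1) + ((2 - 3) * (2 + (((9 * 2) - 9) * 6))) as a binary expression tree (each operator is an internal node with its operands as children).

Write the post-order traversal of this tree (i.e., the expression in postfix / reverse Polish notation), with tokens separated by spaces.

9 1 - 2 3 - 2 9 2 * 9 - 6 * + * +

Post-order on an expression tree gives postfix notation: for each operator, emit left operand, right operand, then the operator.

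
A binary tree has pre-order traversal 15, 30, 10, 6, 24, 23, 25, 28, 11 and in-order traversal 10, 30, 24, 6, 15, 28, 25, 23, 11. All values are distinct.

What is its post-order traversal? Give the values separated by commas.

10, 24, 6, 30, 28, 25, 11, 23, 15

The first element of pre-order is the root; it splits in-order into left and right subtrees.
Root 15: left subtree has 4 nodes {10, 30, 24, 6}, right has 4 {28, 25, 23, 11}.
  Root 30: left subtree has 1 node {10}, right has 2 {24, 6}.
    Root 6: left subtree has 1 node {24}, right has 0 { }.
  Root 23: left subtree has 2 nodes {28, 25}, right has 1 {11}.
    Root 25: left subtree has 1 node {28}, right has 0 { }.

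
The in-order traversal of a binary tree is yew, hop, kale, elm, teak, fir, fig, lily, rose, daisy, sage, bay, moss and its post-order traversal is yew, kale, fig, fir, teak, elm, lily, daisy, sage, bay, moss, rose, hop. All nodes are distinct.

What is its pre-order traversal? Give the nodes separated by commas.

hop, yew, rose, lily, elm, kale, teak, fir, fig, moss, bay, sage, daisy

The last element of post-order is the root; it splits in-order into left and right subtrees.
Root hop: left subtree has 1 node {yew}, right has 11 {kale, elm, teak, fir, fig, lily, rose, daisy, sage, bay, moss}.
  Root rose: left subtree has 6 nodes {kale, elm, teak, fir, fig, lily}, right has 4 {daisy, sage, bay, moss}.
    Root lily: left subtree has 5 nodes {kale, elm, teak, fir, fig}, right has 0 { }.
      Root elm: left subtree has 1 node {kale}, right has 3 {teak, fir, fig}.
        Root teak: left subtree has 0 nodes { }, right has 2 {fir, fig}.
          Root fir: left subtree has 0 nodes { }, right has 1 {fig}.
    Root moss: left subtree has 3 nodes {daisy, sage, bay}, right has 0 { }.
      Root bay: left subtree has 2 nodes {daisy, sage}, right has 0 { }.
        Root sage: left subtree has 1 node {daisy}, right has 0 { }.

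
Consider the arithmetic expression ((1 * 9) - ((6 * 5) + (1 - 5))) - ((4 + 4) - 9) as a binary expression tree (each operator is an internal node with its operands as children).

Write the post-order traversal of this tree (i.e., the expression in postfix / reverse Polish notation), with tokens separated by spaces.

1 9 * 6 5 * 1 5 - + - 4 4 + 9 - -

Post-order on an expression tree gives postfix notation: for each operator, emit left operand, right operand, then the operator.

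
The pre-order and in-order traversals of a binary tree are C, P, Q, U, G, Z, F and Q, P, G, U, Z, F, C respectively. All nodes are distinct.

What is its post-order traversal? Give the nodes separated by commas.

Q, G, F, Z, U, P, C

The first element of pre-order is the root; it splits in-order into left and right subtrees.
Root C: left subtree has 6 nodes {Q, P, G, U, Z, F}, right has 0 { }.
  Root P: left subtree has 1 node {Q}, right has 4 {G, U, Z, F}.
    Root U: left subtree has 1 node {G}, right has 2 {Z, F}.
      Root Z: left subtree has 0 nodes { }, right has 1 {F}.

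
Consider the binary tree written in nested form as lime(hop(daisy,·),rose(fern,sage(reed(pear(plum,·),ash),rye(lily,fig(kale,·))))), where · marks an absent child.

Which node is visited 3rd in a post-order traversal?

Post-order visits the left subtree, then the right subtree, then the node.
At lime: go left to hop.
  At hop: go left to daisy.
    daisy is a leaf — visit daisy.
  At hop: no right child.
  Visit hop.
At lime: go right to rose.
  At rose: go left to fern.
    fern is a leaf — visit fern.
  At rose: go right to sage.
    At sage: go left to reed.
      At reed: go left to pear.
        At pear: go left to plum.
          plum is a leaf — visit plum.
        At pear: no right child.
        Visit pear.
      At reed: go right to ash.
        ash is a leaf — visit ash.
      Visit reed.
    At sage: go right to rye.
      At rye: go left to lily.
        lily is a leaf — visit lily.
      At rye: go right to fig.
        At fig: go left to kale.
          kale is a leaf — visit kale.
        At fig: no right child.
        Visit fig.
      Visit rye.
    Visit sage.
  Visit rose.
Visit lime.
Full post-order sequence: daisy, hop, fern, plum, pear, ash, reed, lily, kale, fig, rye, sage, rose, lime.

fern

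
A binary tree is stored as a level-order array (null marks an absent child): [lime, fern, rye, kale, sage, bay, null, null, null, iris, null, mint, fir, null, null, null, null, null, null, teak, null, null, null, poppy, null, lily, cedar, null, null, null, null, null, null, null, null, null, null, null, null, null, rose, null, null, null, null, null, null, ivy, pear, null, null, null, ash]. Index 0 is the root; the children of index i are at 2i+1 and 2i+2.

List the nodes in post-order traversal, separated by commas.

Post-order visits the left subtree, then the right subtree, then the node.
At lime: go left to fern.
  At fern: go left to kale.
    kale is a leaf — visit kale.
  At fern: go right to sage.
    At sage: go left to iris.
      At iris: go left to teak.
        At teak: no left child.
        At teak: go right to rose.
          rose is a leaf — visit rose.
        Visit teak.
      At iris: no right child.
      Visit iris.
    At sage: no right child.
    Visit sage.
  Visit fern.
At lime: go right to rye.
  At rye: go left to bay.
    At bay: go left to mint.
      At mint: go left to poppy.
        At poppy: go left to ivy.
          ivy is a leaf — visit ivy.
        At poppy: go right to pear.
          pear is a leaf — visit pear.
        Visit poppy.
      At mint: no right child.
      Visit mint.
    At bay: go right to fir.
      At fir: go left to lily.
        At lily: no left child.
        At lily: go right to ash.
          ash is a leaf — visit ash.
        Visit lily.
      At fir: go right to cedar.
        cedar is a leaf — visit cedar.
      Visit fir.
    Visit bay.
  At rye: no right child.
  Visit rye.
Visit lime.

kale, rose, teak, iris, sage, fern, ivy, pear, poppy, mint, ash, lily, cedar, fir, bay, rye, lime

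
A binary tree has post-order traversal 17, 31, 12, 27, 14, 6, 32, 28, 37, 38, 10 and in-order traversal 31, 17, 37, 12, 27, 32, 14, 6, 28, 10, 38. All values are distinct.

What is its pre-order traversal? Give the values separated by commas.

The last element of post-order is the root; it splits in-order into left and right subtrees.
Root 10: left subtree has 9 nodes {31, 17, 37, 12, 27, 32, 14, 6, 28}, right has 1 {38}.
  Root 37: left subtree has 2 nodes {31, 17}, right has 6 {12, 27, 32, 14, 6, 28}.
    Root 31: left subtree has 0 nodes { }, right has 1 {17}.
    Root 28: left subtree has 5 nodes {12, 27, 32, 14, 6}, right has 0 { }.
      Root 32: left subtree has 2 nodes {12, 27}, right has 2 {14, 6}.
        Root 27: left subtree has 1 node {12}, right has 0 { }.
        Root 6: left subtree has 1 node {14}, right has 0 { }.

10, 37, 31, 17, 28, 32, 27, 12, 6, 14, 38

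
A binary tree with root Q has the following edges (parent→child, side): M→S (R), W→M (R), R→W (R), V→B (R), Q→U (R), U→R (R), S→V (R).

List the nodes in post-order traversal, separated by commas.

Post-order visits the left subtree, then the right subtree, then the node.
At Q: no left child.
At Q: go right to U.
  At U: no left child.
  At U: go right to R.
    At R: no left child.
    At R: go right to W.
      At W: no left child.
      At W: go right to M.
        At M: no left child.
        At M: go right to S.
          At S: no left child.
          At S: go right to V.
            At V: no left child.
            At V: go right to B.
              B is a leaf — visit B.
            Visit V.
          Visit S.
        Visit M.
      Visit W.
    Visit R.
  Visit U.
Visit Q.

B, V, S, M, W, R, U, Q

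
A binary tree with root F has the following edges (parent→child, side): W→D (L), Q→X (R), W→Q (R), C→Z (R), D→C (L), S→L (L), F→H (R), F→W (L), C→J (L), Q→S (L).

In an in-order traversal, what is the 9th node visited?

X

In-order visits the left subtree, then the node, then the right subtree.
At F: go left to W.
  At W: go left to D.
    At D: go left to C.
      At C: go left to J.
        J is a leaf — visit J.
      Visit C.
      At C: go right to Z.
        Z is a leaf — visit Z.
    Visit D.
    At D: no right child.
  Visit W.
  At W: go right to Q.
    At Q: go left to S.
      At S: go left to L.
        L is a leaf — visit L.
      Visit S.
      At S: no right child.
    Visit Q.
    At Q: go right to X.
      X is a leaf — visit X.
Visit F.
At F: go right to H.
  H is a leaf — visit H.
Full in-order sequence: J, C, Z, D, W, L, S, Q, X, F, H.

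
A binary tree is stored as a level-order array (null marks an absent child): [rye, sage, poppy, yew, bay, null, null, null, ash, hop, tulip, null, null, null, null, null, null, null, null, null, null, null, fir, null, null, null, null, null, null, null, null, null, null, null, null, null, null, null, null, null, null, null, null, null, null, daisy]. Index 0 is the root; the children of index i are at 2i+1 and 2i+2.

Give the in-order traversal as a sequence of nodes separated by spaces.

In-order visits the left subtree, then the node, then the right subtree.
At rye: go left to sage.
  At sage: go left to yew.
    At yew: no left child.
    Visit yew.
    At yew: go right to ash.
      ash is a leaf — visit ash.
  Visit sage.
  At sage: go right to bay.
    At bay: go left to hop.
      hop is a leaf — visit hop.
    Visit bay.
    At bay: go right to tulip.
      At tulip: no left child.
      Visit tulip.
      At tulip: go right to fir.
        At fir: go left to daisy.
          daisy is a leaf — visit daisy.
        Visit fir.
        At fir: no right child.
Visit rye.
At rye: go right to poppy.
  poppy is a leaf — visit poppy.

yew ash sage hop bay tulip daisy fir rye poppy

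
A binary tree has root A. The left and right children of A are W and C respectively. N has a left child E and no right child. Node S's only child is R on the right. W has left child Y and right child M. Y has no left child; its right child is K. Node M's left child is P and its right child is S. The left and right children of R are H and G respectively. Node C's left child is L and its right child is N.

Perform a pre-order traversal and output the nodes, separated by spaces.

Pre-order visits the node, then its left subtree, then its right subtree.
Visit A.
At A: go left to W.
  Visit W.
  At W: go left to Y.
    Visit Y.
    At Y: no left child.
    At Y: go right to K.
      K is a leaf — visit K.
  At W: go right to M.
    Visit M.
    At M: go left to P.
      P is a leaf — visit P.
    At M: go right to S.
      Visit S.
      At S: no left child.
      At S: go right to R.
        Visit R.
        At R: go left to H.
          H is a leaf — visit H.
        At R: go right to G.
          G is a leaf — visit G.
At A: go right to C.
  Visit C.
  At C: go left to L.
    L is a leaf — visit L.
  At C: go right to N.
    Visit N.
    At N: go left to E.
      E is a leaf — visit E.
    At N: no right child.

A W Y K M P S R H G C L N E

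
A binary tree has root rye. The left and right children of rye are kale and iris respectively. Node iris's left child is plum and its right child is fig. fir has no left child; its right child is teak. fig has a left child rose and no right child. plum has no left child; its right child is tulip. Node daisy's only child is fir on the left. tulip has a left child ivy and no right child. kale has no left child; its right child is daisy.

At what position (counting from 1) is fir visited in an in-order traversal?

In-order visits the left subtree, then the node, then the right subtree.
At rye: go left to kale.
  At kale: no left child.
  Visit kale.
  At kale: go right to daisy.
    At daisy: go left to fir.
      At fir: no left child.
      Visit fir.
      At fir: go right to teak.
        teak is a leaf — visit teak.
    Visit daisy.
    At daisy: no right child.
Visit rye.
At rye: go right to iris.
  At iris: go left to plum.
    At plum: no left child.
    Visit plum.
    At plum: go right to tulip.
      At tulip: go left to ivy.
        ivy is a leaf — visit ivy.
      Visit tulip.
      At tulip: no right child.
  Visit iris.
  At iris: go right to fig.
    At fig: go left to rose.
      rose is a leaf — visit rose.
    Visit fig.
    At fig: no right child.
Full in-order sequence: kale, fir, teak, daisy, rye, plum, ivy, tulip, iris, rose, fig.

2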